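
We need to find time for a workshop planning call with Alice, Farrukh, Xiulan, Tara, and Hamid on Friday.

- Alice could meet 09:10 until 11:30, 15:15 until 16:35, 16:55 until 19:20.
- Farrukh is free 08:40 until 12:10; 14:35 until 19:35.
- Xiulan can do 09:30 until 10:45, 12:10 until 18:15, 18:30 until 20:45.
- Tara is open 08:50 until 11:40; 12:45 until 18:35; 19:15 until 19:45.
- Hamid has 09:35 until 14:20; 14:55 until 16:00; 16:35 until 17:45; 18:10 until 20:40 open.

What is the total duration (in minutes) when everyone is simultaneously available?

180

Alice ∩ Farrukh: 09:10-11:30, 15:15-16:35, 16:55-19:20.
Alice ∩ Farrukh ∩ Xiulan: 09:30-10:45, 15:15-16:35, 16:55-18:15, 18:30-19:20.
Alice ∩ Farrukh ∩ Xiulan ∩ Tara: 09:30-10:45, 15:15-16:35, 16:55-18:15, 18:30-18:35, 19:15-19:20.
Alice ∩ Farrukh ∩ Xiulan ∩ Tara ∩ Hamid: 09:35-10:45, 15:15-16:00, 16:55-17:45, 18:10-18:15, 18:30-18:35, 19:15-19:20.
Summing the common windows: 70 + 45 + 50 + 5 + 5 + 5 = 180 minutes.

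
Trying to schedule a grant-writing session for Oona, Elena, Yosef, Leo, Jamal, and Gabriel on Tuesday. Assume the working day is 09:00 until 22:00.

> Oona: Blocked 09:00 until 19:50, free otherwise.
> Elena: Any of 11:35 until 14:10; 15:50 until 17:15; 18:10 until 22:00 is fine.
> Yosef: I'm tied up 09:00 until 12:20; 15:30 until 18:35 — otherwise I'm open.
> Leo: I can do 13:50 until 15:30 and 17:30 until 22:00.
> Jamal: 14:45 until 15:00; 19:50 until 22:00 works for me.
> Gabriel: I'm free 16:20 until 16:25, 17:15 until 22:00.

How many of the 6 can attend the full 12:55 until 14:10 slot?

2

Oona free: 19:50-22:00 (invert busy blocks within the working day).
Elena free: 11:35-14:10, 15:50-17:15, 18:10-22:00.
Yosef free: 12:20-15:30, 18:35-22:00 (invert busy blocks within the working day).
Leo free: 13:50-15:30, 17:30-22:00.
Jamal free: 14:45-15:00, 19:50-22:00.
Gabriel free: 16:20-16:25, 17:15-22:00.
Elena and Yosef can make the full 12:55-14:10 slot — that's 2.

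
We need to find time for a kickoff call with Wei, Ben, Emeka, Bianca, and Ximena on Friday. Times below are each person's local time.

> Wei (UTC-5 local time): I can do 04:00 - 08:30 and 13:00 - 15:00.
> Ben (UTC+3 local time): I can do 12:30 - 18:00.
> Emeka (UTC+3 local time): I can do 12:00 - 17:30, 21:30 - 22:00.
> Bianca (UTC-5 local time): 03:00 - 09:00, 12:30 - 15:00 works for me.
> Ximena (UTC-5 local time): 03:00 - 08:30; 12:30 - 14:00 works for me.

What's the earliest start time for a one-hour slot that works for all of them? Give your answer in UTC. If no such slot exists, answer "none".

09:30

Wei in UTC: 09:00-13:30, 18:00-20:00 (add 5h to convert from UTC-5).
Ben in UTC: 09:30-15:00 (subtract 3h to convert from UTC+3).
Emeka in UTC: 09:00-14:30, 18:30-19:00 (subtract 3h to convert from UTC+3).
Bianca in UTC: 08:00-14:00, 17:30-20:00 (add 5h to convert from UTC-5).
Ximena in UTC: 08:00-13:30, 17:30-19:00 (add 5h to convert from UTC-5).
Wei ∩ Ben: 09:30-13:30.
Wei ∩ Ben ∩ Emeka: 09:30-13:30.
Wei ∩ Ben ∩ Emeka ∩ Bianca: 09:30-13:30.
Wei ∩ Ben ∩ Emeka ∩ Bianca ∩ Ximena: 09:30-13:30.
So the common availability across everyone is 09:30-13:30.
The first common window of at least 60 minutes is 09:30-13:30, so the earliest start is 09:30.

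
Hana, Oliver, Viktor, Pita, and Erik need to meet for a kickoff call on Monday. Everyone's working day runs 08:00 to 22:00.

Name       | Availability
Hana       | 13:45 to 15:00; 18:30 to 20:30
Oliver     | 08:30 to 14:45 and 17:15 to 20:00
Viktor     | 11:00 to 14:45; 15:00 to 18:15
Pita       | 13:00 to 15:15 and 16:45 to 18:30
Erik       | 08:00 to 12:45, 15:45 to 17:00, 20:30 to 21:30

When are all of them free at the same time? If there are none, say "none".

Hana ∩ Oliver: 13:45-14:45, 18:30-20:00.
Hana ∩ Oliver ∩ Viktor: 13:45-14:45.
Hana ∩ Oliver ∩ Viktor ∩ Pita: 13:45-14:45.
Hana ∩ Oliver ∩ Viktor ∩ Pita ∩ Erik: ∅.
There is no time when everyone is free.

none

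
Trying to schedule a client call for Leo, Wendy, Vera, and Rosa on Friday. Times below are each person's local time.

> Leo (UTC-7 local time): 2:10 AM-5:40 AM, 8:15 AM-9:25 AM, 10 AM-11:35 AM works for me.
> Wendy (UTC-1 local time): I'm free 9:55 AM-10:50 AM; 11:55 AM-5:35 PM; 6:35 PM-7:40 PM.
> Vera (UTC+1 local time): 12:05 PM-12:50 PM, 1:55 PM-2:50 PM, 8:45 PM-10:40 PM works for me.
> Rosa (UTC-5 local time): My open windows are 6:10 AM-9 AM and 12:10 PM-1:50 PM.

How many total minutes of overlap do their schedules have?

40

Leo in UTC: 09:10-12:40, 15:15-16:25, 17:00-18:35 (add 7h to convert from UTC-7).
Wendy in UTC: 10:55-11:50, 12:55-18:35, 19:35-20:40 (add 1h to convert from UTC-1).
Vera in UTC: 11:05-11:50, 12:55-13:50, 19:45-21:40 (subtract 1h to convert from UTC+1).
Rosa in UTC: 11:10-14:00, 17:10-18:50 (add 5h to convert from UTC-5).
Leo ∩ Wendy: 10:55-11:50, 15:15-16:25, 17:00-18:35.
Leo ∩ Wendy ∩ Vera: 11:05-11:50.
Leo ∩ Wendy ∩ Vera ∩ Rosa: 11:10-11:50.
So the common availability across everyone is 11:10-11:50.
That's a single block of 40 minutes.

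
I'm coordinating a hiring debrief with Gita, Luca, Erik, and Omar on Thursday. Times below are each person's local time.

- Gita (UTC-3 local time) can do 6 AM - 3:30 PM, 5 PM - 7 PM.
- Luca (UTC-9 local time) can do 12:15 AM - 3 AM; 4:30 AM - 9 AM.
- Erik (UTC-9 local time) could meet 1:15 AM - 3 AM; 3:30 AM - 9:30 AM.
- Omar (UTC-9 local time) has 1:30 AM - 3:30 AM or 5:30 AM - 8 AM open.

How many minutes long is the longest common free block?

150

Gita in UTC: 09:00-18:30, 20:00-22:00 (add 3h to convert from UTC-3).
Luca in UTC: 09:15-12:00, 13:30-18:00 (add 9h to convert from UTC-9).
Erik in UTC: 10:15-12:00, 12:30-18:30 (add 9h to convert from UTC-9).
Omar in UTC: 10:30-12:30, 14:30-17:00 (add 9h to convert from UTC-9).
Gita ∩ Luca: 09:15-12:00, 13:30-18:00.
Gita ∩ Luca ∩ Erik: 10:15-12:00, 13:30-18:00.
Gita ∩ Luca ∩ Erik ∩ Omar: 10:30-12:00, 14:30-17:00.
So the common availability across everyone is 10:30-12:00, 14:30-17:00.
The longest is 14:30-17:00 at 150 minutes.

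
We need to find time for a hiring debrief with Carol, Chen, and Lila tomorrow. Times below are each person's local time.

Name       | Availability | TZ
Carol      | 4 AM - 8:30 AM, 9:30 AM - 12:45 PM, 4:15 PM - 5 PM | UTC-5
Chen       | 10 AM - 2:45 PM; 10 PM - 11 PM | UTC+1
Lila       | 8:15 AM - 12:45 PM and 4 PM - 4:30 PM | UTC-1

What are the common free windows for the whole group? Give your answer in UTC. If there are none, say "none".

09:15-13:30

Carol in UTC: 09:00-13:30, 14:30-17:45, 21:15-22:00 (add 5h to convert from UTC-5).
Chen in UTC: 09:00-13:45, 21:00-22:00 (subtract 1h to convert from UTC+1).
Lila in UTC: 09:15-13:45, 17:00-17:30 (add 1h to convert from UTC-1).
Carol ∩ Chen: 09:00-13:30, 21:15-22:00.
Carol ∩ Chen ∩ Lila: 09:15-13:30.
So the common availability across everyone is 09:15-13:30.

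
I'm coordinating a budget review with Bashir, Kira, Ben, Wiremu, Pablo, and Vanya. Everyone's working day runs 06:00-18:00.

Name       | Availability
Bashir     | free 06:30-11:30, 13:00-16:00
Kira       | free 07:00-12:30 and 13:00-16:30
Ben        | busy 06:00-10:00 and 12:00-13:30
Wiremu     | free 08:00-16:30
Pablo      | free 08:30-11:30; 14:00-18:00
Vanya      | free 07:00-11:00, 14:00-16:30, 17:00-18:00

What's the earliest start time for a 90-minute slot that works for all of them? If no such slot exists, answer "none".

Bashir free: 06:30-11:30, 13:00-16:00.
Kira free: 07:00-12:30, 13:00-16:30.
Ben free: 10:00-12:00, 13:30-18:00 (invert busy blocks within the working day).
Wiremu free: 08:00-16:30.
Pablo free: 08:30-11:30, 14:00-18:00.
Vanya free: 07:00-11:00, 14:00-16:30, 17:00-18:00.
Bashir ∩ Kira: 07:00-11:30, 13:00-16:00.
Bashir ∩ Kira ∩ Ben: 10:00-11:30, 13:30-16:00.
Bashir ∩ Kira ∩ Ben ∩ Wiremu: 10:00-11:30, 13:30-16:00.
Bashir ∩ Kira ∩ Ben ∩ Wiremu ∩ Pablo: 10:00-11:30, 14:00-16:00.
Bashir ∩ Kira ∩ Ben ∩ Wiremu ∩ Pablo ∩ Vanya: 10:00-11:00, 14:00-16:00.
The first common window of at least 90 minutes is 14:00-16:00, so the earliest start is 14:00.

14:00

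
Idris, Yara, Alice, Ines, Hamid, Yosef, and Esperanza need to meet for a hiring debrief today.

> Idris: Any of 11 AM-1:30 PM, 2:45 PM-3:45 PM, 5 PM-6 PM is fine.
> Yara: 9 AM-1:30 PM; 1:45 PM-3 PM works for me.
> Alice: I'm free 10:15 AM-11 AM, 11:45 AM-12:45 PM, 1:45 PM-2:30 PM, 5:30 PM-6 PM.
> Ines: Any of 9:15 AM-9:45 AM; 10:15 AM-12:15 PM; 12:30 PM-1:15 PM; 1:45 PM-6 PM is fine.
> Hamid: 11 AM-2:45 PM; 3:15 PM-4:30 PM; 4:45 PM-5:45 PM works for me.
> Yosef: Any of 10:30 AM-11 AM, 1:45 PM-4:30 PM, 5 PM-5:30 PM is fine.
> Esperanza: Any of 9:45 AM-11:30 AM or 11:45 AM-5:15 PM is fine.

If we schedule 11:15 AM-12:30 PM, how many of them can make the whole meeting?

3

Idris, Yara, and Hamid can make the full 11:15-12:30 slot — that's 3.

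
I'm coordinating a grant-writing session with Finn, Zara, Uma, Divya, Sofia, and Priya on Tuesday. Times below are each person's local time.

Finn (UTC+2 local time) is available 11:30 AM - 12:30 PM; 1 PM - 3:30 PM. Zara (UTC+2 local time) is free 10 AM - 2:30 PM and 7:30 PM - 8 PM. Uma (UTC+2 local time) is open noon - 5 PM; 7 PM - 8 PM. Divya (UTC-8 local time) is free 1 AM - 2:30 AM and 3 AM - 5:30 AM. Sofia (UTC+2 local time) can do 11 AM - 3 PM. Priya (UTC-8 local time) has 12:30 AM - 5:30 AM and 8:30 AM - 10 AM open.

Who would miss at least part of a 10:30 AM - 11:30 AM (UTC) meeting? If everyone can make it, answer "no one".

Divya, Finn

Finn in UTC: 09:30-10:30, 11:00-13:30 (subtract 2h to convert from UTC+2).
Zara in UTC: 08:00-12:30, 17:30-18:00 (subtract 2h to convert from UTC+2).
Uma in UTC: 10:00-15:00, 17:00-18:00 (subtract 2h to convert from UTC+2).
Divya in UTC: 09:00-10:30, 11:00-13:30 (add 8h to convert from UTC-8).
Sofia in UTC: 09:00-13:00 (subtract 2h to convert from UTC+2).
Priya in UTC: 08:30-13:30, 16:30-18:00 (add 8h to convert from UTC-8).
Finn: not fully free for 10:30-11:30. Zara: free for 10:30-11:30. Uma: free for 10:30-11:30. Divya: not fully free for 10:30-11:30. Sofia: free for 10:30-11:30. Priya: free for 10:30-11:30.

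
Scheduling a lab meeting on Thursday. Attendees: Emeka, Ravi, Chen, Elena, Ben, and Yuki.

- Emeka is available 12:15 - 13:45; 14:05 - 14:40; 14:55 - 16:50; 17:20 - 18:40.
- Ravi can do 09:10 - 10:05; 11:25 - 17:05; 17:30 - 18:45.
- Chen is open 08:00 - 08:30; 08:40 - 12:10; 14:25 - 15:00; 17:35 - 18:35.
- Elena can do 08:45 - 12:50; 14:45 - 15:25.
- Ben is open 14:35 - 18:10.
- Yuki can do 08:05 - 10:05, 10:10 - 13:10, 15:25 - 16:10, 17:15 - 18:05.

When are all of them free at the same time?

Emeka ∩ Ravi: 12:15-13:45, 14:05-14:40, 14:55-16:50, 17:30-18:40.
Emeka ∩ Ravi ∩ Chen: 14:25-14:40, 14:55-15:00, 17:35-18:35.
Emeka ∩ Ravi ∩ Chen ∩ Elena: 14:55-15:00.
Emeka ∩ Ravi ∩ Chen ∩ Elena ∩ Ben: 14:55-15:00.
Emeka ∩ Ravi ∩ Chen ∩ Elena ∩ Ben ∩ Yuki: ∅.
There is no time when everyone is free.

none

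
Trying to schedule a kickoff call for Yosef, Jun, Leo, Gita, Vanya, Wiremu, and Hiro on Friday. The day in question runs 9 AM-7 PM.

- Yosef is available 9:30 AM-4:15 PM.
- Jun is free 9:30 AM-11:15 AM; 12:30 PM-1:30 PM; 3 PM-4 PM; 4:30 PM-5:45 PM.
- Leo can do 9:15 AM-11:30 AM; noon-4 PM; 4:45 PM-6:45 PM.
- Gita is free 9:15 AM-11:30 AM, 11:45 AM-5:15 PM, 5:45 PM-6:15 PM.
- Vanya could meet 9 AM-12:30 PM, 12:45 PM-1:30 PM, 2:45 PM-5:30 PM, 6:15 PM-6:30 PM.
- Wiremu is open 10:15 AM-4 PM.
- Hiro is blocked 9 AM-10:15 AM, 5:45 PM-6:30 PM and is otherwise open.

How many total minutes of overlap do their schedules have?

165

Yosef free: 09:30-16:15.
Jun free: 09:30-11:15, 12:30-13:30, 15:00-16:00, 16:30-17:45.
Leo free: 09:15-11:30, 12:00-16:00, 16:45-18:45.
Gita free: 09:15-11:30, 11:45-17:15, 17:45-18:15.
Vanya free: 09:00-12:30, 12:45-13:30, 14:45-17:30, 18:15-18:30.
Wiremu free: 10:15-16:00.
Hiro free: 10:15-17:45, 18:30-19:00 (invert busy blocks within the working day).
Yosef ∩ Jun: 09:30-11:15, 12:30-13:30, 15:00-16:00.
Yosef ∩ Jun ∩ Leo: 09:30-11:15, 12:30-13:30, 15:00-16:00.
Yosef ∩ Jun ∩ Leo ∩ Gita: 09:30-11:15, 12:30-13:30, 15:00-16:00.
Yosef ∩ Jun ∩ Leo ∩ Gita ∩ Vanya: 09:30-11:15, 12:45-13:30, 15:00-16:00.
Yosef ∩ Jun ∩ Leo ∩ Gita ∩ Vanya ∩ Wiremu: 10:15-11:15, 12:45-13:30, 15:00-16:00.
Yosef ∩ Jun ∩ Leo ∩ Gita ∩ Vanya ∩ Wiremu ∩ Hiro: 10:15-11:15, 12:45-13:30, 15:00-16:00.
Summing the common windows: 60 + 45 + 60 = 165 minutes.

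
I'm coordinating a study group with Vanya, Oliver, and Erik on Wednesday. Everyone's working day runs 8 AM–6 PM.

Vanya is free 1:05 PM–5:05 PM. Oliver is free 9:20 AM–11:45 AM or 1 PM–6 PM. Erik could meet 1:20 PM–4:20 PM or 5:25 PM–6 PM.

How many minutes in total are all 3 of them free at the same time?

180

Vanya ∩ Oliver: 13:05-17:05.
Vanya ∩ Oliver ∩ Erik: 13:20-16:20.
That's a single block of 180 minutes.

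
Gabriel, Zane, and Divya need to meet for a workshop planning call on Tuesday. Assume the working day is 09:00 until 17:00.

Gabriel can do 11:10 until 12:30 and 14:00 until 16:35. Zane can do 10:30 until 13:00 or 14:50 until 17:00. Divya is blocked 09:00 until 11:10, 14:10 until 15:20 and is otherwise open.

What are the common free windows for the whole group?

11:10-12:30, 15:20-16:35

Gabriel free: 11:10-12:30, 14:00-16:35.
Zane free: 10:30-13:00, 14:50-17:00.
Divya free: 11:10-14:10, 15:20-17:00 (invert busy blocks within the working day).
Gabriel ∩ Zane: 11:10-12:30, 14:50-16:35.
Gabriel ∩ Zane ∩ Divya: 11:10-12:30, 15:20-16:35.
So the common availability across everyone is 11:10-12:30, 15:20-16:35.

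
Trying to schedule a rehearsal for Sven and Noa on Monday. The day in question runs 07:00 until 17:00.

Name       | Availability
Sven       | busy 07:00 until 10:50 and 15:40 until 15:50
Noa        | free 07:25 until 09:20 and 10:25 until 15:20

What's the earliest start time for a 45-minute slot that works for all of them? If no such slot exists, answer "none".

Sven free: 10:50-15:40, 15:50-17:00 (invert busy blocks within the working day).
Noa free: 07:25-09:20, 10:25-15:20.
Sven ∩ Noa: 10:50-15:20.
The first common window of at least 45 minutes is 10:50-15:20, so the earliest start is 10:50.

10:50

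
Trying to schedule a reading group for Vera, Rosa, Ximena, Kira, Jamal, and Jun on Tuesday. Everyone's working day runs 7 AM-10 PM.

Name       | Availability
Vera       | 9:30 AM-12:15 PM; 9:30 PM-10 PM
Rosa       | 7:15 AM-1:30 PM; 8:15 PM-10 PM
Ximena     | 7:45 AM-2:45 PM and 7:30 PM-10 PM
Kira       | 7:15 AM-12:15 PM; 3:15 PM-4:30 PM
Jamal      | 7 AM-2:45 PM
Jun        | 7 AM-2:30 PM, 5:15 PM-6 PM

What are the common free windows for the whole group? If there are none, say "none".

09:30-12:15

Vera ∩ Rosa: 09:30-12:15, 21:30-22:00.
Vera ∩ Rosa ∩ Ximena: 09:30-12:15, 21:30-22:00.
Vera ∩ Rosa ∩ Ximena ∩ Kira: 09:30-12:15.
Vera ∩ Rosa ∩ Ximena ∩ Kira ∩ Jamal: 09:30-12:15.
Vera ∩ Rosa ∩ Ximena ∩ Kira ∩ Jamal ∩ Jun: 09:30-12:15.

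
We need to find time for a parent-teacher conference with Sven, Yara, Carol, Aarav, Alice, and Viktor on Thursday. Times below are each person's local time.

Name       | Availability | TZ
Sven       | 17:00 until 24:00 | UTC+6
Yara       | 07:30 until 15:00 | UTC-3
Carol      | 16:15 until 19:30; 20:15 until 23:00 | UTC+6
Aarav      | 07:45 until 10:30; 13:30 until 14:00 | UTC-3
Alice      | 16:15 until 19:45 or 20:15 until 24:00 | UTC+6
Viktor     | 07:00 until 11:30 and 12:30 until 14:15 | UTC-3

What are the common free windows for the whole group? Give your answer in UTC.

Sven in UTC: 11:00-18:00 (subtract 6h to convert from UTC+6).
Yara in UTC: 10:30-18:00 (add 3h to convert from UTC-3).
Carol in UTC: 10:15-13:30, 14:15-17:00 (subtract 6h to convert from UTC+6).
Aarav in UTC: 10:45-13:30, 16:30-17:00 (add 3h to convert from UTC-3).
Alice in UTC: 10:15-13:45, 14:15-18:00 (subtract 6h to convert from UTC+6).
Viktor in UTC: 10:00-14:30, 15:30-17:15 (add 3h to convert from UTC-3).
Sven ∩ Yara: 11:00-18:00.
Sven ∩ Yara ∩ Carol: 11:00-13:30, 14:15-17:00.
Sven ∩ Yara ∩ Carol ∩ Aarav: 11:00-13:30, 16:30-17:00.
Sven ∩ Yara ∩ Carol ∩ Aarav ∩ Alice: 11:00-13:30, 16:30-17:00.
Sven ∩ Yara ∩ Carol ∩ Aarav ∩ Alice ∩ Viktor: 11:00-13:30, 16:30-17:00.
Those are the intersection windows.

11:00-13:30, 16:30-17:00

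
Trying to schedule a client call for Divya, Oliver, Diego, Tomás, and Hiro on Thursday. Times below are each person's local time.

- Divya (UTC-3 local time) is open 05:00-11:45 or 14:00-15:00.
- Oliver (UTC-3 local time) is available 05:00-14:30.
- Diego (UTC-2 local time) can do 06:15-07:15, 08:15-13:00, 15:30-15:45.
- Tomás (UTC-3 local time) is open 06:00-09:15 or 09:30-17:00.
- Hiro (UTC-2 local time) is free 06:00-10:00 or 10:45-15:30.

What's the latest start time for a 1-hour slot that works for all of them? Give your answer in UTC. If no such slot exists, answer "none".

13:45

Divya in UTC: 08:00-14:45, 17:00-18:00 (add 3h to convert from UTC-3).
Oliver in UTC: 08:00-17:30 (add 3h to convert from UTC-3).
Diego in UTC: 08:15-09:15, 10:15-15:00, 17:30-17:45 (add 2h to convert from UTC-2).
Tomás in UTC: 09:00-12:15, 12:30-20:00 (add 3h to convert from UTC-3).
Hiro in UTC: 08:00-12:00, 12:45-17:30 (add 2h to convert from UTC-2).
Divya ∩ Oliver: 08:00-14:45, 17:00-17:30.
Divya ∩ Oliver ∩ Diego: 08:15-09:15, 10:15-14:45.
Divya ∩ Oliver ∩ Diego ∩ Tomás: 09:00-09:15, 10:15-12:15, 12:30-14:45.
Divya ∩ Oliver ∩ Diego ∩ Tomás ∩ Hiro: 09:00-09:15, 10:15-12:00, 12:45-14:45.
The last common window of at least 60 minutes is 12:45-14:45; a 60-minute meeting can start as late as 13:45 and still end by 14:45.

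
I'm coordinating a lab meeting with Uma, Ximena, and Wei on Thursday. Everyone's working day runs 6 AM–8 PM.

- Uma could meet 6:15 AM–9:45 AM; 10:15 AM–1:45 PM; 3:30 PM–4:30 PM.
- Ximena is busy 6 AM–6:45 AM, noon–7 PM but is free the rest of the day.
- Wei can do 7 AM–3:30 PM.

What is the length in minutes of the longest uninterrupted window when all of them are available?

165

Uma free: 06:15-09:45, 10:15-13:45, 15:30-16:30.
Ximena free: 06:45-12:00, 19:00-20:00 (invert busy blocks within the working day).
Wei free: 07:00-15:30.
Uma ∩ Ximena: 06:45-09:45, 10:15-12:00.
Uma ∩ Ximena ∩ Wei: 07:00-09:45, 10:15-12:00.
The longest is 07:00-09:45 at 165 minutes.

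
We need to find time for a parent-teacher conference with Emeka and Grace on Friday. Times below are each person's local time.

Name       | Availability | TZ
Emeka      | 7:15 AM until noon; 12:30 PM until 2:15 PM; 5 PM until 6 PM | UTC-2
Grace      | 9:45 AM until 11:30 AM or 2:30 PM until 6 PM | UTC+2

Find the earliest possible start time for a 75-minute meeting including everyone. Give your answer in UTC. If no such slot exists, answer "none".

Emeka in UTC: 09:15-14:00, 14:30-16:15, 19:00-20:00 (add 2h to convert from UTC-2).
Grace in UTC: 07:45-09:30, 12:30-16:00 (subtract 2h to convert from UTC+2).
Emeka ∩ Grace: 09:15-09:30, 12:30-14:00, 14:30-16:00.
The first common window of at least 75 minutes is 12:30-14:00, so the earliest start is 12:30.

12:30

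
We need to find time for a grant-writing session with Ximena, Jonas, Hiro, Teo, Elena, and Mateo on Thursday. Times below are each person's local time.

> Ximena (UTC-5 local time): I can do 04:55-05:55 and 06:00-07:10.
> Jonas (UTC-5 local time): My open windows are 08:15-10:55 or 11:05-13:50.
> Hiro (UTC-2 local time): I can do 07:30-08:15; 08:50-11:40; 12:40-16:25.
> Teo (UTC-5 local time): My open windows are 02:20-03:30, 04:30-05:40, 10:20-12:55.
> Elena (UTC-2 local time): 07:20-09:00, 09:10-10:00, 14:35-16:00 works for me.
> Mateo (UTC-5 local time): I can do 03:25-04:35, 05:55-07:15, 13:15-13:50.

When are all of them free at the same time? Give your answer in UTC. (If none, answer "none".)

none

Ximena in UTC: 09:55-10:55, 11:00-12:10 (add 5h to convert from UTC-5).
Jonas in UTC: 13:15-15:55, 16:05-18:50 (add 5h to convert from UTC-5).
Hiro in UTC: 09:30-10:15, 10:50-13:40, 14:40-18:25 (add 2h to convert from UTC-2).
Teo in UTC: 07:20-08:30, 09:30-10:40, 15:20-17:55 (add 5h to convert from UTC-5).
Elena in UTC: 09:20-11:00, 11:10-12:00, 16:35-18:00 (add 2h to convert from UTC-2).
Mateo in UTC: 08:25-09:35, 10:55-12:15, 18:15-18:50 (add 5h to convert from UTC-5).
Ximena ∩ Jonas: ∅.
Ximena ∩ Jonas ∩ Hiro: ∅.
Ximena ∩ Jonas ∩ Hiro ∩ Teo: ∅.
Ximena ∩ Jonas ∩ Hiro ∩ Teo ∩ Elena: ∅.
Ximena ∩ Jonas ∩ Hiro ∩ Teo ∩ Elena ∩ Mateo: ∅.
There is no time when everyone is free.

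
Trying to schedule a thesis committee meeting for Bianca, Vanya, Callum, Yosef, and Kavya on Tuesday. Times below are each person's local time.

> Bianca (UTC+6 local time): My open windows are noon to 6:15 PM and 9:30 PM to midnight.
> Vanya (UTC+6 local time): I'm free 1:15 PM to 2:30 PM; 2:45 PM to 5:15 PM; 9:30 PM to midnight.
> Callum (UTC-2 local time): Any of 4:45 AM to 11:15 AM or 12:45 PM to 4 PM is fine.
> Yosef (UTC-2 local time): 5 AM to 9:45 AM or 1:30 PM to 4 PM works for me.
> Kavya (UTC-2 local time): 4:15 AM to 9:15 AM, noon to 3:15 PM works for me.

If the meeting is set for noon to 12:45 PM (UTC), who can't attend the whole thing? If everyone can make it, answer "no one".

Bianca, Kavya, Vanya, Yosef

Bianca in UTC: 06:00-12:15, 15:30-18:00 (subtract 6h to convert from UTC+6).
Vanya in UTC: 07:15-08:30, 08:45-11:15, 15:30-18:00 (subtract 6h to convert from UTC+6).
Callum in UTC: 06:45-13:15, 14:45-18:00 (add 2h to convert from UTC-2).
Yosef in UTC: 07:00-11:45, 15:30-18:00 (add 2h to convert from UTC-2).
Kavya in UTC: 06:15-11:15, 14:00-17:15 (add 2h to convert from UTC-2).
Bianca: not fully free for 12:00-12:45. Vanya: not fully free for 12:00-12:45. Callum: free for 12:00-12:45. Yosef: not fully free for 12:00-12:45. Kavya: not fully free for 12:00-12:45.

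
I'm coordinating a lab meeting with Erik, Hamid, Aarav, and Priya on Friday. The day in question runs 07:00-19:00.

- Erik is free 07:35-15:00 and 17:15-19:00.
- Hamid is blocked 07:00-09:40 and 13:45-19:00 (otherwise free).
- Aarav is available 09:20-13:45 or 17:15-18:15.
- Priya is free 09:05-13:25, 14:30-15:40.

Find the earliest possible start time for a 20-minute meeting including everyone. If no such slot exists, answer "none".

09:40

Erik free: 07:35-15:00, 17:15-19:00.
Hamid free: 09:40-13:45 (invert busy blocks within the working day).
Aarav free: 09:20-13:45, 17:15-18:15.
Priya free: 09:05-13:25, 14:30-15:40.
Erik ∩ Hamid: 09:40-13:45.
Erik ∩ Hamid ∩ Aarav: 09:40-13:45.
Erik ∩ Hamid ∩ Aarav ∩ Priya: 09:40-13:25.
The first common window of at least 20 minutes is 09:40-13:25, so the earliest start is 09:40.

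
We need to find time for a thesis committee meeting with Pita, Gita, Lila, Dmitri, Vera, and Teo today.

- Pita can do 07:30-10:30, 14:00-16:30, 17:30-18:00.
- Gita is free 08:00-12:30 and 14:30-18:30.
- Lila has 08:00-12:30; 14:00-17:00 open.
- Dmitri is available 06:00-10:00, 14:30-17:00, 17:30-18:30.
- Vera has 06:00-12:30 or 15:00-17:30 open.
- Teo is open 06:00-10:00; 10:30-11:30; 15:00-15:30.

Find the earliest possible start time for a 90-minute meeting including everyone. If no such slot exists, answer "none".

08:00

Pita ∩ Gita: 08:00-10:30, 14:30-16:30, 17:30-18:00.
Pita ∩ Gita ∩ Lila: 08:00-10:30, 14:30-16:30.
Pita ∩ Gita ∩ Lila ∩ Dmitri: 08:00-10:00, 14:30-16:30.
Pita ∩ Gita ∩ Lila ∩ Dmitri ∩ Vera: 08:00-10:00, 15:00-16:30.
Pita ∩ Gita ∩ Lila ∩ Dmitri ∩ Vera ∩ Teo: 08:00-10:00, 15:00-15:30.
So the common availability across everyone is 08:00-10:00, 15:00-15:30.
The first common window of at least 90 minutes is 08:00-10:00, so the earliest start is 08:00.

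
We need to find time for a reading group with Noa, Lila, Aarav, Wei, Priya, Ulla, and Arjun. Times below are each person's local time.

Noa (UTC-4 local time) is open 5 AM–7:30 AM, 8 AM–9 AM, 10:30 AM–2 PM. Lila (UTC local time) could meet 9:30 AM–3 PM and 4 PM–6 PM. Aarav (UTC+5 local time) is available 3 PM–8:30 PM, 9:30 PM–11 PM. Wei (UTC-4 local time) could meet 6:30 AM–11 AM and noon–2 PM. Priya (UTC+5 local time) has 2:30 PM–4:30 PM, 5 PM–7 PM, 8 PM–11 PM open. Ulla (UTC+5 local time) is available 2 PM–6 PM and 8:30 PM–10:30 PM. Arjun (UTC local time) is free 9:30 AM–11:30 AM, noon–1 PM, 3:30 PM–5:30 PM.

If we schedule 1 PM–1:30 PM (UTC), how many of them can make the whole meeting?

Noa in UTC: 09:00-11:30, 12:00-13:00, 14:30-18:00 (add 4h to convert from UTC-4).
Lila in UTC: 09:30-15:00, 16:00-18:00.
Aarav in UTC: 10:00-15:30, 16:30-18:00 (subtract 5h to convert from UTC+5).
Wei in UTC: 10:30-15:00, 16:00-18:00 (add 4h to convert from UTC-4).
Priya in UTC: 09:30-11:30, 12:00-14:00, 15:00-18:00 (subtract 5h to convert from UTC+5).
Ulla in UTC: 09:00-13:00, 15:30-17:30 (subtract 5h to convert from UTC+5).
Arjun in UTC: 09:30-11:30, 12:00-13:00, 15:30-17:30.
Lila, Aarav, Wei, and Priya can make the full 13:00-13:30 slot — that's 4.

4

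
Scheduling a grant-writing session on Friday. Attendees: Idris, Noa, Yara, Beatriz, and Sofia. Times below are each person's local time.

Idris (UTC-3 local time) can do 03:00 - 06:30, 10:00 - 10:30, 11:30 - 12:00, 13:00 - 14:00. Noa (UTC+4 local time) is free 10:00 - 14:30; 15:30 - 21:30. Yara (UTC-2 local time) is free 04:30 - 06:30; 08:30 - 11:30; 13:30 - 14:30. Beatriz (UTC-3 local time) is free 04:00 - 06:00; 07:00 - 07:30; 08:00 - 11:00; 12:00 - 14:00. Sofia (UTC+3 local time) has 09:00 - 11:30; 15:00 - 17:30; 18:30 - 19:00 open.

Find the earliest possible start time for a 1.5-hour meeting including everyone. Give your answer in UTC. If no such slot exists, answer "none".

Idris in UTC: 06:00-09:30, 13:00-13:30, 14:30-15:00, 16:00-17:00 (add 3h to convert from UTC-3).
Noa in UTC: 06:00-10:30, 11:30-17:30 (subtract 4h to convert from UTC+4).
Yara in UTC: 06:30-08:30, 10:30-13:30, 15:30-16:30 (add 2h to convert from UTC-2).
Beatriz in UTC: 07:00-09:00, 10:00-10:30, 11:00-14:00, 15:00-17:00 (add 3h to convert from UTC-3).
Sofia in UTC: 06:00-08:30, 12:00-14:30, 15:30-16:00 (subtract 3h to convert from UTC+3).
Idris ∩ Noa: 06:00-09:30, 13:00-13:30, 14:30-15:00, 16:00-17:00.
Idris ∩ Noa ∩ Yara: 06:30-08:30, 13:00-13:30, 16:00-16:30.
Idris ∩ Noa ∩ Yara ∩ Beatriz: 07:00-08:30, 13:00-13:30, 16:00-16:30.
Idris ∩ Noa ∩ Yara ∩ Beatriz ∩ Sofia: 07:00-08:30, 13:00-13:30.
Those are the intersection windows.
The first common window of at least 90 minutes is 07:00-08:30, so the earliest start is 07:00.

07:00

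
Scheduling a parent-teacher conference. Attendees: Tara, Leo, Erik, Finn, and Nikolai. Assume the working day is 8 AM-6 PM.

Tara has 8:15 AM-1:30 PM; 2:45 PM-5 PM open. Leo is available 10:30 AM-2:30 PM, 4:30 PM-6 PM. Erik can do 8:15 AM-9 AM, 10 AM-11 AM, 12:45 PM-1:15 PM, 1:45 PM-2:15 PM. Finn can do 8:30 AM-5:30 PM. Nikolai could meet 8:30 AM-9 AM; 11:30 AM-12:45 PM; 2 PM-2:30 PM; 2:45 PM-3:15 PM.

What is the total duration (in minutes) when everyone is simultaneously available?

Tara ∩ Leo: 10:30-13:30, 16:30-17:00.
Tara ∩ Leo ∩ Erik: 10:30-11:00, 12:45-13:15.
Tara ∩ Leo ∩ Erik ∩ Finn: 10:30-11:00, 12:45-13:15.
Tara ∩ Leo ∩ Erik ∩ Finn ∩ Nikolai: ∅.
There is no time when everyone is free.
There is no common window, so the total is 0 minutes.

0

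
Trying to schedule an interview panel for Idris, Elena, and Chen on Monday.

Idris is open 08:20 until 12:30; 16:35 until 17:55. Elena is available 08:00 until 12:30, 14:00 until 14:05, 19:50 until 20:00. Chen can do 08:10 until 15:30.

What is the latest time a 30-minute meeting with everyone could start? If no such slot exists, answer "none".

12:00

Idris ∩ Elena: 08:20-12:30.
Idris ∩ Elena ∩ Chen: 08:20-12:30.
The last common window of at least 30 minutes is 08:20-12:30; a 30-minute meeting can start as late as 12:00 and still end by 12:30.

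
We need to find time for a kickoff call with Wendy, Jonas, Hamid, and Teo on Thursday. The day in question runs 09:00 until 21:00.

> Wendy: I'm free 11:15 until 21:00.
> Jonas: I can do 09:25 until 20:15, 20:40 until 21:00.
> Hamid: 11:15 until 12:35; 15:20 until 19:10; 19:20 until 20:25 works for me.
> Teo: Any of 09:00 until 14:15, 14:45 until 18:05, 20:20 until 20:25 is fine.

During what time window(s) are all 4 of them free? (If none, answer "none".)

Wendy ∩ Jonas: 11:15-20:15, 20:40-21:00.
Wendy ∩ Jonas ∩ Hamid: 11:15-12:35, 15:20-19:10, 19:20-20:15.
Wendy ∩ Jonas ∩ Hamid ∩ Teo: 11:15-12:35, 15:20-18:05.

11:15-12:35, 15:20-18:05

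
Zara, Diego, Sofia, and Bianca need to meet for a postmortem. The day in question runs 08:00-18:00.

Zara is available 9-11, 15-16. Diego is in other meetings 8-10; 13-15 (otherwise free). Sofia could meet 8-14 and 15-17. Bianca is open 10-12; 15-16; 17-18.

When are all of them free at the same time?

10:00-11:00, 15:00-16:00

Zara free: 09:00-11:00, 15:00-16:00.
Diego free: 10:00-13:00, 15:00-18:00 (invert busy blocks within the working day).
Sofia free: 08:00-14:00, 15:00-17:00.
Bianca free: 10:00-12:00, 15:00-16:00, 17:00-18:00.
Zara ∩ Diego: 10:00-11:00, 15:00-16:00.
Zara ∩ Diego ∩ Sofia: 10:00-11:00, 15:00-16:00.
Zara ∩ Diego ∩ Sofia ∩ Bianca: 10:00-11:00, 15:00-16:00.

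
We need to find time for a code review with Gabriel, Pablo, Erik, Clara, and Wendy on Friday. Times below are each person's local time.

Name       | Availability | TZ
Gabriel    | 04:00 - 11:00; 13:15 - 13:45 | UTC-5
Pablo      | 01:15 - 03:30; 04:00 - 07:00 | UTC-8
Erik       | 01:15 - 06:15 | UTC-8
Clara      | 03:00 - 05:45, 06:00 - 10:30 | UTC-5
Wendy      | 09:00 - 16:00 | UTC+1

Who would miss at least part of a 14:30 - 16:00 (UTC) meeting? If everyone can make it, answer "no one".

Clara, Erik, Pablo, Wendy

Gabriel in UTC: 09:00-16:00, 18:15-18:45 (add 5h to convert from UTC-5).
Pablo in UTC: 09:15-11:30, 12:00-15:00 (add 8h to convert from UTC-8).
Erik in UTC: 09:15-14:15 (add 8h to convert from UTC-8).
Clara in UTC: 08:00-10:45, 11:00-15:30 (add 5h to convert from UTC-5).
Wendy in UTC: 08:00-15:00 (subtract 1h to convert from UTC+1).
Gabriel: free for 14:30-16:00. Pablo: not fully free for 14:30-16:00. Erik: not fully free for 14:30-16:00. Clara: not fully free for 14:30-16:00. Wendy: not fully free for 14:30-16:00.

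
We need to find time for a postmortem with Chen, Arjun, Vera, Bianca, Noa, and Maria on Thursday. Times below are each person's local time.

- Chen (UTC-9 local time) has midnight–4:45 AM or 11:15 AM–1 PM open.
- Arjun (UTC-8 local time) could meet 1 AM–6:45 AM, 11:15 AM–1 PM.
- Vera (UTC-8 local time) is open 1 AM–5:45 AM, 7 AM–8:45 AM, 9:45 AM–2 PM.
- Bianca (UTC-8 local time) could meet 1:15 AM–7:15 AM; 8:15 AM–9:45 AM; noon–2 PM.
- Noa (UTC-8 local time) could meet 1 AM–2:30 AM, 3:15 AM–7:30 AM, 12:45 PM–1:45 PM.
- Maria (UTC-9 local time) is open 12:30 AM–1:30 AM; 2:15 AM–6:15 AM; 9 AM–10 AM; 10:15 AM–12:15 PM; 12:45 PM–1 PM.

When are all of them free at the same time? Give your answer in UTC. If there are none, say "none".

09:30-10:30, 11:15-13:45, 20:45-21:00

Chen in UTC: 09:00-13:45, 20:15-22:00 (add 9h to convert from UTC-9).
Arjun in UTC: 09:00-14:45, 19:15-21:00 (add 8h to convert from UTC-8).
Vera in UTC: 09:00-13:45, 15:00-16:45, 17:45-22:00 (add 8h to convert from UTC-8).
Bianca in UTC: 09:15-15:15, 16:15-17:45, 20:00-22:00 (add 8h to convert from UTC-8).
Noa in UTC: 09:00-10:30, 11:15-15:30, 20:45-21:45 (add 8h to convert from UTC-8).
Maria in UTC: 09:30-10:30, 11:15-15:15, 18:00-19:00, 19:15-21:15, 21:45-22:00 (add 9h to convert from UTC-9).
Chen ∩ Arjun: 09:00-13:45, 20:15-21:00.
Chen ∩ Arjun ∩ Vera: 09:00-13:45, 20:15-21:00.
Chen ∩ Arjun ∩ Vera ∩ Bianca: 09:15-13:45, 20:15-21:00.
Chen ∩ Arjun ∩ Vera ∩ Bianca ∩ Noa: 09:15-10:30, 11:15-13:45, 20:45-21:00.
Chen ∩ Arjun ∩ Vera ∩ Bianca ∩ Noa ∩ Maria: 09:30-10:30, 11:15-13:45, 20:45-21:00.
So the common availability across everyone is 09:30-10:30, 11:15-13:45, 20:45-21:00.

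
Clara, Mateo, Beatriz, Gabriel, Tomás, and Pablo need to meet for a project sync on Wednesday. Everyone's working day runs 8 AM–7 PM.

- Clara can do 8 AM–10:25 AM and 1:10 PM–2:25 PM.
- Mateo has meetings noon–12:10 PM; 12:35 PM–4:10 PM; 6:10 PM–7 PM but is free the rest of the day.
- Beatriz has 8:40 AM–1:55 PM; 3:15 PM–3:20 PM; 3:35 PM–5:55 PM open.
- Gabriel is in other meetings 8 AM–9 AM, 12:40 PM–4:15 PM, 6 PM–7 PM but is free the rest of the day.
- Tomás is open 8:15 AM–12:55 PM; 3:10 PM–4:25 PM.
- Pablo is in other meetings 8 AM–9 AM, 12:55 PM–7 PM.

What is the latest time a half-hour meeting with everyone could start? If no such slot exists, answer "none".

Clara free: 08:00-10:25, 13:10-14:25.
Mateo free: 08:00-12:00, 12:10-12:35, 16:10-18:10 (invert busy blocks within the working day).
Beatriz free: 08:40-13:55, 15:15-15:20, 15:35-17:55.
Gabriel free: 09:00-12:40, 16:15-18:00 (invert busy blocks within the working day).
Tomás free: 08:15-12:55, 15:10-16:25.
Pablo free: 09:00-12:55 (invert busy blocks within the working day).
Clara ∩ Mateo: 08:00-10:25.
Clara ∩ Mateo ∩ Beatriz: 08:40-10:25.
Clara ∩ Mateo ∩ Beatriz ∩ Gabriel: 09:00-10:25.
Clara ∩ Mateo ∩ Beatriz ∩ Gabriel ∩ Tomás: 09:00-10:25.
Clara ∩ Mateo ∩ Beatriz ∩ Gabriel ∩ Tomás ∩ Pablo: 09:00-10:25.
The last common window of at least 30 minutes is 09:00-10:25; a 30-minute meeting can start as late as 09:55 and still end by 10:25.

09:55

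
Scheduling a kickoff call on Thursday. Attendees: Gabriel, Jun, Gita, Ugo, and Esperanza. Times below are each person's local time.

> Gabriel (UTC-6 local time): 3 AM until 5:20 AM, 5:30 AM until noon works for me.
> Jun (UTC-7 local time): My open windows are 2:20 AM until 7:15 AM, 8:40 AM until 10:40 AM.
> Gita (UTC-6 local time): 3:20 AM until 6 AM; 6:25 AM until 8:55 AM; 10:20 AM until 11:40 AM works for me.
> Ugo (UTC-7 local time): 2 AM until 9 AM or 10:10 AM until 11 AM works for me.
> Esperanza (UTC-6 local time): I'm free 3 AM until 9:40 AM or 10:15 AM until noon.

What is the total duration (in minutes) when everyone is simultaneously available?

290

Gabriel in UTC: 09:00-11:20, 11:30-18:00 (add 6h to convert from UTC-6).
Jun in UTC: 09:20-14:15, 15:40-17:40 (add 7h to convert from UTC-7).
Gita in UTC: 09:20-12:00, 12:25-14:55, 16:20-17:40 (add 6h to convert from UTC-6).
Ugo in UTC: 09:00-16:00, 17:10-18:00 (add 7h to convert from UTC-7).
Esperanza in UTC: 09:00-15:40, 16:15-18:00 (add 6h to convert from UTC-6).
Gabriel ∩ Jun: 09:20-11:20, 11:30-14:15, 15:40-17:40.
Gabriel ∩ Jun ∩ Gita: 09:20-11:20, 11:30-12:00, 12:25-14:15, 16:20-17:40.
Gabriel ∩ Jun ∩ Gita ∩ Ugo: 09:20-11:20, 11:30-12:00, 12:25-14:15, 17:10-17:40.
Gabriel ∩ Jun ∩ Gita ∩ Ugo ∩ Esperanza: 09:20-11:20, 11:30-12:00, 12:25-14:15, 17:10-17:40.
Those are the intersection windows.
Summing the common windows: 120 + 30 + 110 + 30 = 290 minutes.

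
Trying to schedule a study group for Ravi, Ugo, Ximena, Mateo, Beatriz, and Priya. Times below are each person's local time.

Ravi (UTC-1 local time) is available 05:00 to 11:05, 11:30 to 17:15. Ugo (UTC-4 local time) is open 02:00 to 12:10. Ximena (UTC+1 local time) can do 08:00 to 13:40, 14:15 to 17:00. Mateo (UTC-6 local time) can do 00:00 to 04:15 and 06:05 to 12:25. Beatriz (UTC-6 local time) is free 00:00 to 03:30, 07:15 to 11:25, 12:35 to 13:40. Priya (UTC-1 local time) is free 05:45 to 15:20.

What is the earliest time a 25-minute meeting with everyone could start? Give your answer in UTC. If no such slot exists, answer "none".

Ravi in UTC: 06:00-12:05, 12:30-18:15 (add 1h to convert from UTC-1).
Ugo in UTC: 06:00-16:10 (add 4h to convert from UTC-4).
Ximena in UTC: 07:00-12:40, 13:15-16:00 (subtract 1h to convert from UTC+1).
Mateo in UTC: 06:00-10:15, 12:05-18:25 (add 6h to convert from UTC-6).
Beatriz in UTC: 06:00-09:30, 13:15-17:25, 18:35-19:40 (add 6h to convert from UTC-6).
Priya in UTC: 06:45-16:20 (add 1h to convert from UTC-1).
Ravi ∩ Ugo: 06:00-12:05, 12:30-16:10.
Ravi ∩ Ugo ∩ Ximena: 07:00-12:05, 12:30-12:40, 13:15-16:00.
Ravi ∩ Ugo ∩ Ximena ∩ Mateo: 07:00-10:15, 12:30-12:40, 13:15-16:00.
Ravi ∩ Ugo ∩ Ximena ∩ Mateo ∩ Beatriz: 07:00-09:30, 13:15-16:00.
Ravi ∩ Ugo ∩ Ximena ∩ Mateo ∩ Beatriz ∩ Priya: 07:00-09:30, 13:15-16:00.
Those are the intersection windows.
The first common window of at least 25 minutes is 07:00-09:30, so the earliest start is 07:00.

07:00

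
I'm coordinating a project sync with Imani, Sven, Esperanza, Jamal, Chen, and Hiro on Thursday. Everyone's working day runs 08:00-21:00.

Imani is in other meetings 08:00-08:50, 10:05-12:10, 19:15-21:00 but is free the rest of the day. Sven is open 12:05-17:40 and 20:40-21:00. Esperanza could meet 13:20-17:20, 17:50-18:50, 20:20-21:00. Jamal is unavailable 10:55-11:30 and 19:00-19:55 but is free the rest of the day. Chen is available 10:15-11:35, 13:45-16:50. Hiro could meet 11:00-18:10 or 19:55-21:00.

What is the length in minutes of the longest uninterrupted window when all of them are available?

Imani free: 08:50-10:05, 12:10-19:15 (invert busy blocks within the working day).
Sven free: 12:05-17:40, 20:40-21:00.
Esperanza free: 13:20-17:20, 17:50-18:50, 20:20-21:00.
Jamal free: 08:00-10:55, 11:30-19:00, 19:55-21:00 (invert busy blocks within the working day).
Chen free: 10:15-11:35, 13:45-16:50.
Hiro free: 11:00-18:10, 19:55-21:00.
Imani ∩ Sven: 12:10-17:40.
Imani ∩ Sven ∩ Esperanza: 13:20-17:20.
Imani ∩ Sven ∩ Esperanza ∩ Jamal: 13:20-17:20.
Imani ∩ Sven ∩ Esperanza ∩ Jamal ∩ Chen: 13:45-16:50.
Imani ∩ Sven ∩ Esperanza ∩ Jamal ∩ Chen ∩ Hiro: 13:45-16:50.
The longest is 13:45-16:50 at 185 minutes.

185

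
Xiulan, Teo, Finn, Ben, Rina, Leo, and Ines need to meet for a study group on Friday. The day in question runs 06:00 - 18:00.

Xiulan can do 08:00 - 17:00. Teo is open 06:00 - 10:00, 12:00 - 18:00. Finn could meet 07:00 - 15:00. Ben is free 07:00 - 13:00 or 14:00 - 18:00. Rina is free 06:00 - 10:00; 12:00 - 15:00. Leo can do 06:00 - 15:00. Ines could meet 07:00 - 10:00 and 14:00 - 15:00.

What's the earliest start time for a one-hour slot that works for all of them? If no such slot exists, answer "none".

08:00

Xiulan ∩ Teo: 08:00-10:00, 12:00-17:00.
Xiulan ∩ Teo ∩ Finn: 08:00-10:00, 12:00-15:00.
Xiulan ∩ Teo ∩ Finn ∩ Ben: 08:00-10:00, 12:00-13:00, 14:00-15:00.
Xiulan ∩ Teo ∩ Finn ∩ Ben ∩ Rina: 08:00-10:00, 12:00-13:00, 14:00-15:00.
Xiulan ∩ Teo ∩ Finn ∩ Ben ∩ Rina ∩ Leo: 08:00-10:00, 12:00-13:00, 14:00-15:00.
Xiulan ∩ Teo ∩ Finn ∩ Ben ∩ Rina ∩ Leo ∩ Ines: 08:00-10:00, 14:00-15:00.
Those are the intersection windows.
The first common window of at least 60 minutes is 08:00-10:00, so the earliest start is 08:00.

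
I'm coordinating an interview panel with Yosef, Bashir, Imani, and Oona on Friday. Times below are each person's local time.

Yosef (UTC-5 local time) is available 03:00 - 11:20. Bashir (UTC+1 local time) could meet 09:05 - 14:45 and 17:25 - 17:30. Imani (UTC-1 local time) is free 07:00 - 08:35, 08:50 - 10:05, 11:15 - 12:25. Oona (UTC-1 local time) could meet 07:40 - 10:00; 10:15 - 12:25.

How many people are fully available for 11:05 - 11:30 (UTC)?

Yosef in UTC: 08:00-16:20 (add 5h to convert from UTC-5).
Bashir in UTC: 08:05-13:45, 16:25-16:30 (subtract 1h to convert from UTC+1).
Imani in UTC: 08:00-09:35, 09:50-11:05, 12:15-13:25 (add 1h to convert from UTC-1).
Oona in UTC: 08:40-11:00, 11:15-13:25 (add 1h to convert from UTC-1).
Yosef and Bashir can make the full 11:05-11:30 slot — that's 2.

2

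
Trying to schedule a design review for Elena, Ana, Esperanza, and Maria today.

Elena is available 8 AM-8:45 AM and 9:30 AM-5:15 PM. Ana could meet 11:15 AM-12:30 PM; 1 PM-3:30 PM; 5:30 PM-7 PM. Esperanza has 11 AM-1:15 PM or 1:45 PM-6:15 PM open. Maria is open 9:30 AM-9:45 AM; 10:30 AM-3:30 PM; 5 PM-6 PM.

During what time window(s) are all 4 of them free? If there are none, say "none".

Elena ∩ Ana: 11:15-12:30, 13:00-15:30.
Elena ∩ Ana ∩ Esperanza: 11:15-12:30, 13:00-13:15, 13:45-15:30.
Elena ∩ Ana ∩ Esperanza ∩ Maria: 11:15-12:30, 13:00-13:15, 13:45-15:30.
So the common availability across everyone is 11:15-12:30, 13:00-13:15, 13:45-15:30.

11:15-12:30, 13:00-13:15, 13:45-15:30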